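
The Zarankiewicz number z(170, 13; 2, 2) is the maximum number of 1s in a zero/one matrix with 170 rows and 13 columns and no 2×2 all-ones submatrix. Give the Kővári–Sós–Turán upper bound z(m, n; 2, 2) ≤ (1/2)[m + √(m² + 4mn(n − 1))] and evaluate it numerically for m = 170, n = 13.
z(170, 13; 2, 2) ≤ (1/2)[170 + √(170² + 4·170·13·12)] = (1/2)[170 + √134980] = 268.6981

Kővári–Sós–Turán: let r_1, ..., r_170 be the row sums and z = Σ r_i the total number of 1s. Each pair of columns can share at most one row with both entries 1 (else a 2×2 all-ones block appears), so Σ_i C(r_i, 2) ≤ C(13, 2) = 78. By convexity Σ_i C(r_i, 2) ≥ 170·C(z/170, 2) = z(z − 170)/(2·170), giving z² − 170z − 170·13·12 ≤ 0 and hence z ≤ (1/2)[170 + √(28900 + 4·26520)] = (1/2)[170 + √134980] ≈ (1/2)(170 + 367.3962) = 268.6981.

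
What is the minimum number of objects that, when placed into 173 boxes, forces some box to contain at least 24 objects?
n = (24 − 1)·173 + 1 = 3980

By the generalised pigeonhole principle, to guarantee some box contains ≥ r objects we need more than (r − 1) · k objects total. Threshold: n = (r − 1) · k + 1. With r = 24 and k = 173: n = 23 · 173 + 1 = 3979 + 1 = 3980. For n = 3979 = 23 · 173, we can put exactly 23 objects in every box, avoiding 24 in any single one — so 3980 is tight.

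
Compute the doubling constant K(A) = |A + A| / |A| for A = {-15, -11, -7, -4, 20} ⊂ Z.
K = |A + A| / |A| = 14/5

Enumerate A + A = {a + b : a, b ∈ A}. With |A| = 5, there are |A|^2 = 25 ordered sum pairs; collecting distinct values, A + A = {-30, -26, -22, -19, -18, -15, -14, -11, -8, 5, 9, 13, 16, 40}, so |A + A| = 14. Thus K = 14/5. For comparison, the minimum possible |A + A| over all 5-element sets is 2·5 − 1 = 9 (so min K = 9/5), attained only by arithmetic progressions.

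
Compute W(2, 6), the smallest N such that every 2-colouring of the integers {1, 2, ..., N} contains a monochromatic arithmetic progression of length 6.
W(2, 6) = 1132

This is a classical value, W(2, 6) = 1132, established by combining an explicit 2-colouring of {1, ..., 1131} with no monochromatic 6-AP (giving the lower bound W(2, 6) > 1131) and a finite case analysis / exhaustive computer search showing every 2-colouring of {1, ..., 1132} has such an AP.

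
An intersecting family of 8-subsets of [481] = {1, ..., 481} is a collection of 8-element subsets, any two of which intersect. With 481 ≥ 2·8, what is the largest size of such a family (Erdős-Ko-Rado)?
max |F| = C(480, 7) = 1114734375943200

Erdős-Ko-Rado (1961): when n ≥ 2k, max |F| = C(n−1, k−1). The bound is attained by the star {A : i ∈ A} for any fixed i ∈ [n]. Here C(481−1, 8−1) = C(480, 7) = 1114734375943200.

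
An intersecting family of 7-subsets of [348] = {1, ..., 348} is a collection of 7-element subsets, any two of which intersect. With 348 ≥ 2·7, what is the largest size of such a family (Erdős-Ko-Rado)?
max |F| = C(347, 6) = 2321511508218

Erdős-Ko-Rado (1961): when n ≥ 2k, max |F| = C(n−1, k−1). The bound is attained by the star {A : i ∈ A} for any fixed i ∈ [n]. Here C(348−1, 7−1) = C(347, 6) = 2321511508218.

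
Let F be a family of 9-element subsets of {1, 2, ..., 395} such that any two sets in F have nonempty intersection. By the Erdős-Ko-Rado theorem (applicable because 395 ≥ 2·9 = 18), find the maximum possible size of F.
max |F| = C(394, 8) = 13408740074213757

The Erdős-Ko-Rado theorem states: for n ≥ 2k, an intersecting family of k-subsets of an n-element set has size at most C(n − 1, k − 1), with equality for 'star' families {A ⊆ [n] : |A| = k, i ∈ A} (fix an element i). For n = 395, k = 9: C(394, 8) = 13408740074213757.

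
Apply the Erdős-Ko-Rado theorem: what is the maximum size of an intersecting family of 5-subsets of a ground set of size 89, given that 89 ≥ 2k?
max |F| = C(88, 4) = 2331890

The Erdős-Ko-Rado theorem states: for n ≥ 2k, an intersecting family of k-subsets of an n-element set has size at most C(n − 1, k − 1), with equality for 'star' families {A ⊆ [n] : |A| = k, i ∈ A} (fix an element i). For n = 89, k = 5: C(88, 4) = 2331890.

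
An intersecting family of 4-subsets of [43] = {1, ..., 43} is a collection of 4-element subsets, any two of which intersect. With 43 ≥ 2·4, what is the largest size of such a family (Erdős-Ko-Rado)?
max |F| = C(42, 3) = 11480

Erdős-Ko-Rado (1961): when n ≥ 2k, max |F| = C(n−1, k−1). The bound is attained by the star {A : i ∈ A} for any fixed i ∈ [n]. Here C(43−1, 4−1) = C(42, 3) = 11480.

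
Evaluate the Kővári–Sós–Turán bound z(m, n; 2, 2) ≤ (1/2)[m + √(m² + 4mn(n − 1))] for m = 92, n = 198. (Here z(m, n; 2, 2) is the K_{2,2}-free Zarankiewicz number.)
z(92, 198; 2, 2) ≤ (1/2)[92 + √(92² + 4·92·198·197)] = (1/2)[92 + √14362672] = 1940.9058

Kővári–Sós–Turán: let r_1, ..., r_92 be the row sums and z = Σ r_i the total number of 1s. Each pair of columns can share at most one row with both entries 1 (else a 2×2 all-ones block appears), so Σ_i C(r_i, 2) ≤ C(198, 2) = 19503. By convexity Σ_i C(r_i, 2) ≥ 92·C(z/92, 2) = z(z − 92)/(2·92), giving z² − 92z − 92·198·197 ≤ 0 and hence z ≤ (1/2)[92 + √(8464 + 4·3588552)] = (1/2)[92 + √14362672] ≈ (1/2)(92 + 3789.8116) = 1940.9058.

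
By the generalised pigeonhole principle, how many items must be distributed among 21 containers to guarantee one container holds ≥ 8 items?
n = (8 − 1)·21 + 1 = 148

By the generalised pigeonhole principle, to guarantee some box contains ≥ r objects we need more than (r − 1) · k objects total. Threshold: n = (r − 1) · k + 1. With r = 8 and k = 21: n = 7 · 21 + 1 = 147 + 1 = 148. For n = 147 = 7 · 21, we can put exactly 7 objects in every box, avoiding 8 in any single one — so 148 is tight.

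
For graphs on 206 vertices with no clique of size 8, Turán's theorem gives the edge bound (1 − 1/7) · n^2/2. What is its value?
Turán density bound = (6/7) · 206^2/2 = 127308/7 ≈ 18186.8571

Turán's theorem: ex(n, K_{r+1}) is achieved by the complete r-partite Turán graph T(n, r) with parts as balanced as possible, and is at most (1 − 1/r) · n^2/2. For r = 7, n = 206: the density bound is (6/7) · 42436/2 = 127308/7 ≈ 18186.8571. The integer-valued extremum is e(T(206, 7)) = 18186, which is strictly less than the density bound 127308/7 since 7 ∤ 206 (the parts of T(206, 7) cannot all be equal).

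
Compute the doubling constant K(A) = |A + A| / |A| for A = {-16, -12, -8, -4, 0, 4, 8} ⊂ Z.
K = |A + A| / |A| = 13/7

Enumerate A + A = {a + b : a, b ∈ A}. With |A| = 7, there are |A|^2 = 49 ordered sum pairs; collecting distinct values, A + A = {-32, -28, -24, -20, -16, -12, -8, -4, 0, 4, 8, 12, 16}, so |A + A| = 13. Thus K = 13/7. Here |A + A| = 2|A| − 1 = 13, the minimum possible — so K = 13/7 is minimal, which holds iff A is an arithmetic progression.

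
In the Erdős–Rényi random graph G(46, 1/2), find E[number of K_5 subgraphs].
E[# K_5] = C(46, 5) · (1/2)^C(5, 2) = 1370754 / 2^10 = 685377/512 ≈ 1338.626953

For each 5-subset S of vertices (there are C(46, 5) = 1370754 such S), let X_S = 1 if S induces a K_5 (all C(5, 2) = 10 edges present). Then P(X_S = 1) = (1/2)^10 = 1/1024. By linearity of expectation, E[# K_5] = C(46, 5) · (1/2)^10 = 1370754 / 1024 = 685377/512 ≈ 1338.626953.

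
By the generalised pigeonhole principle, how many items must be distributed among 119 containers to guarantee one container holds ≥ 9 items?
n = (9 − 1)·119 + 1 = 953

By the generalised pigeonhole principle, to guarantee some box contains ≥ r objects we need more than (r − 1) · k objects total. Threshold: n = (r − 1) · k + 1. With r = 9 and k = 119: n = 8 · 119 + 1 = 952 + 1 = 953. For n = 952 = 8 · 119, we can put exactly 8 objects in every box, avoiding 9 in any single one — so 953 is tight.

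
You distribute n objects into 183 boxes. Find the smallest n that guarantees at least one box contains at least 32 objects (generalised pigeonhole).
n = (32 − 1)·183 + 1 = 5674

By the generalised pigeonhole principle, to guarantee some box contains ≥ r objects we need more than (r − 1) · k objects total. Threshold: n = (r − 1) · k + 1. With r = 32 and k = 183: n = 31 · 183 + 1 = 5673 + 1 = 5674. For n = 5673 = 31 · 183, we can put exactly 31 objects in every box, avoiding 32 in any single one — so 5674 is tight.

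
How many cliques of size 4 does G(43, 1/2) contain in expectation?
E[# K_4] = C(43, 4) · (1/2)^C(4, 2) = 123410 / 2^6 = 61705/32 = 1928.28125

For each 4-subset S of vertices (there are C(43, 4) = 123410 such S), let X_S = 1 if S induces a K_4 (all C(4, 2) = 6 edges present). Then P(X_S = 1) = (1/2)^6 = 1/64. By linearity of expectation, E[# K_4] = C(43, 4) · (1/2)^6 = 123410 / 64 = 61705/32 = 1928.28125.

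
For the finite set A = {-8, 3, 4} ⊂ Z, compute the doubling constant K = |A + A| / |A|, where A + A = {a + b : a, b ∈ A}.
K = |A + A| / |A| = 6/3 = 2

Enumerate A + A = {a + b : a, b ∈ A}. With |A| = 3, there are |A|^2 = 9 ordered sum pairs; collecting distinct values, A + A = {-16, -5, -4, 6, 7, 8}, so |A + A| = 6. Thus K = 6/3 = 2. For comparison, the minimum possible |A + A| over all 3-element sets is 2·3 − 1 = 5 (so min K = 5/3), attained only by arithmetic progressions.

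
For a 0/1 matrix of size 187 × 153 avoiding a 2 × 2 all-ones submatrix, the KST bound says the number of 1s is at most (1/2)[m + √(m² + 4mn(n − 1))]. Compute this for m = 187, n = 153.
z(187, 153; 2, 2) ≤ (1/2)[187 + √(187² + 4·187·153·152)] = (1/2)[187 + √17430457] = 2180.9899

Kővári–Sós–Turán: let r_1, ..., r_187 be the row sums and z = Σ r_i the total number of 1s. Each pair of columns can share at most one row with both entries 1 (else a 2×2 all-ones block appears), so Σ_i C(r_i, 2) ≤ C(153, 2) = 11628. By convexity Σ_i C(r_i, 2) ≥ 187·C(z/187, 2) = z(z − 187)/(2·187), giving z² − 187z − 187·153·152 ≤ 0 and hence z ≤ (1/2)[187 + √(34969 + 4·4348872)] = (1/2)[187 + √17430457] ≈ (1/2)(187 + 4174.9799) = 2180.9899.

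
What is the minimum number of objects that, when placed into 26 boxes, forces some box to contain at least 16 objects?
n = (16 − 1)·26 + 1 = 391

By the generalised pigeonhole principle, to guarantee some box contains ≥ r objects we need more than (r − 1) · k objects total. Threshold: n = (r − 1) · k + 1. With r = 16 and k = 26: n = 15 · 26 + 1 = 390 + 1 = 391. For n = 390 = 15 · 26, we can put exactly 15 objects in every box, avoiding 16 in any single one — so 391 is tight.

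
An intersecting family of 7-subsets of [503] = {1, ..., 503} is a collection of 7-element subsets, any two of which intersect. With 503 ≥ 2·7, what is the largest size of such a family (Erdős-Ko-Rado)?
max |F| = C(502, 6) = 21570749133325

The Erdős-Ko-Rado theorem states: for n ≥ 2k, an intersecting family of k-subsets of an n-element set has size at most C(n − 1, k − 1), with equality for 'star' families {A ⊆ [n] : |A| = k, i ∈ A} (fix an element i). For n = 503, k = 7: C(502, 6) = 21570749133325.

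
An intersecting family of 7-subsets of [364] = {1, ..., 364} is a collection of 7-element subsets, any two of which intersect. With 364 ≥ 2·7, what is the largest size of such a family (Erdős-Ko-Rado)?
max |F| = C(363, 6) = 3048385428726

Erdős-Ko-Rado (1961): when n ≥ 2k, max |F| = C(n−1, k−1). The bound is attained by the star {A : i ∈ A} for any fixed i ∈ [n]. Here C(364−1, 7−1) = C(363, 6) = 3048385428726.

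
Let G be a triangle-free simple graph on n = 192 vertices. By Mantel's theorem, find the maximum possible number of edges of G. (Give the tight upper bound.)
ex(192, K_3) = ⌊192^2/4⌋ = 9216

Mantel (1907): a triangle-free graph on n vertices has at most ⌊n^2/4⌋ edges, with equality for the complete bipartite graph K_{⌊n/2⌋, ⌈n/2⌉}. For n = 192: ⌊192^2/4⌋ = ⌊36864/4⌋ = 9216. The extremal graph is K_{96, 96}, which has 96·96 = 9216 edges.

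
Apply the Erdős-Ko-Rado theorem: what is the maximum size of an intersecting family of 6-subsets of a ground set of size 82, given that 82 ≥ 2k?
max |F| = C(81, 5) = 25621596

Erdős-Ko-Rado (1961): when n ≥ 2k, max |F| = C(n−1, k−1). The bound is attained by the star {A : i ∈ A} for any fixed i ∈ [n]. Here C(82−1, 6−1) = C(81, 5) = 25621596.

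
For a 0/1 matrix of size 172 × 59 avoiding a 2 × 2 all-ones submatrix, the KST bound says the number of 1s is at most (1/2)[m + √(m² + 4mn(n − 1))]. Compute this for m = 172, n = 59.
z(172, 59; 2, 2) ≤ (1/2)[172 + √(172² + 4·172·59·58)] = (1/2)[172 + √2383920] = 857.9974

Kővári–Sós–Turán: let r_1, ..., r_172 be the row sums and z = Σ r_i the total number of 1s. Each pair of columns can share at most one row with both entries 1 (else a 2×2 all-ones block appears), so Σ_i C(r_i, 2) ≤ C(59, 2) = 1711. By convexity Σ_i C(r_i, 2) ≥ 172·C(z/172, 2) = z(z − 172)/(2·172), giving z² − 172z − 172·59·58 ≤ 0 and hence z ≤ (1/2)[172 + √(29584 + 4·588584)] = (1/2)[172 + √2383920] ≈ (1/2)(172 + 1543.9948) = 857.9974.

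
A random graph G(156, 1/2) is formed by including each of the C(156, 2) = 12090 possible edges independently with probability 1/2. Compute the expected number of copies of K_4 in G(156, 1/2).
E[# K_4] = C(156, 4) · (1/2)^C(4, 2) = 23738715 / 2^6 = 370917.421875

For each 4-subset S of vertices (there are C(156, 4) = 23738715 such S), let X_S = 1 if S induces a K_4 (all C(4, 2) = 6 edges present). Then P(X_S = 1) = (1/2)^6 = 1/64. By linearity of expectation, E[# K_4] = C(156, 4) · (1/2)^6 = 23738715 / 64 = 370917.421875.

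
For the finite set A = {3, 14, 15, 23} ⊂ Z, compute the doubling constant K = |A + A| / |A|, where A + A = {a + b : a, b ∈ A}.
K = |A + A| / |A| = 10/4 = 5/2

Enumerate A + A = {a + b : a, b ∈ A}. With |A| = 4, there are |A|^2 = 16 ordered sum pairs; collecting distinct values, A + A = {6, 17, 18, 26, 28, 29, 30, 37, 38, 46}, so |A + A| = 10. Thus K = 10/4 = 5/2. For comparison, the minimum possible |A + A| over all 4-element sets is 2·4 − 1 = 7 (so min K = 7/4), attained only by arithmetic progressions.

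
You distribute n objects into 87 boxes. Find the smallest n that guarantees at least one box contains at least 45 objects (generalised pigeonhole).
n = (45 − 1)·87 + 1 = 3829

By the generalised pigeonhole principle, to guarantee some box contains ≥ r objects we need more than (r − 1) · k objects total. Threshold: n = (r − 1) · k + 1. With r = 45 and k = 87: n = 44 · 87 + 1 = 3828 + 1 = 3829. For n = 3828 = 44 · 87, we can put exactly 44 objects in every box, avoiding 45 in any single one — so 3829 is tight.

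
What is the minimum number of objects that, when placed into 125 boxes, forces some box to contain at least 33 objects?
n = (33 − 1)·125 + 1 = 4001

By the generalised pigeonhole principle, to guarantee some box contains ≥ r objects we need more than (r − 1) · k objects total. Threshold: n = (r − 1) · k + 1. With r = 33 and k = 125: n = 32 · 125 + 1 = 4000 + 1 = 4001. For n = 4000 = 32 · 125, we can put exactly 32 objects in every box, avoiding 33 in any single one — so 4001 is tight.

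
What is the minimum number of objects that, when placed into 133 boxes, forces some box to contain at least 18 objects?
n = (18 − 1)·133 + 1 = 2262

By the generalised pigeonhole principle, to guarantee some box contains ≥ r objects we need more than (r − 1) · k objects total. Threshold: n = (r − 1) · k + 1. With r = 18 and k = 133: n = 17 · 133 + 1 = 2261 + 1 = 2262. For n = 2261 = 17 · 133, we can put exactly 17 objects in every box, avoiding 18 in any single one — so 2262 is tight.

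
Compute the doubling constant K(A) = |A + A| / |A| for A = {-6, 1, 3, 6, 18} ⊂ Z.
K = |A + A| / |A| = 14/5

Enumerate A + A = {a + b : a, b ∈ A}. With |A| = 5, there are |A|^2 = 25 ordered sum pairs; collecting distinct values, A + A = {-12, -5, -3, 0, 2, 4, 6, 7, 9, 12, 19, 21, 24, 36}, so |A + A| = 14. Thus K = 14/5. For comparison, the minimum possible |A + A| over all 5-element sets is 2·5 − 1 = 9 (so min K = 9/5), attained only by arithmetic progressions.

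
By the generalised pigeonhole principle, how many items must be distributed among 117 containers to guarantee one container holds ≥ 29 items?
n = (29 − 1)·117 + 1 = 3277

By the generalised pigeonhole principle, to guarantee some box contains ≥ r objects we need more than (r − 1) · k objects total. Threshold: n = (r − 1) · k + 1. With r = 29 and k = 117: n = 28 · 117 + 1 = 3276 + 1 = 3277. For n = 3276 = 28 · 117, we can put exactly 28 objects in every box, avoiding 29 in any single one — so 3277 is tight.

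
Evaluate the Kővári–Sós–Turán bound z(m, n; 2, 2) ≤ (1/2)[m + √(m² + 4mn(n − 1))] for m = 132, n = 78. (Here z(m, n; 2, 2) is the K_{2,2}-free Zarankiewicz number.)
z(132, 78; 2, 2) ≤ (1/2)[132 + √(132² + 4·132·78·77)] = (1/2)[132 + √3188592] = 958.8315

Kővári–Sós–Turán: let r_1, ..., r_132 be the row sums and z = Σ r_i the total number of 1s. Each pair of columns can share at most one row with both entries 1 (else a 2×2 all-ones block appears), so Σ_i C(r_i, 2) ≤ C(78, 2) = 3003. By convexity Σ_i C(r_i, 2) ≥ 132·C(z/132, 2) = z(z − 132)/(2·132), giving z² − 132z − 132·78·77 ≤ 0 and hence z ≤ (1/2)[132 + √(17424 + 4·792792)] = (1/2)[132 + √3188592] ≈ (1/2)(132 + 1785.6629) = 958.8315.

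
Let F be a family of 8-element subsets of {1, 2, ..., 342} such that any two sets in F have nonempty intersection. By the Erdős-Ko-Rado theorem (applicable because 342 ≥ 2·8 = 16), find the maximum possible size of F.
max |F| = C(341, 7) = 99984606876440

Erdős-Ko-Rado (1961): when n ≥ 2k, max |F| = C(n−1, k−1). The bound is attained by the star {A : i ∈ A} for any fixed i ∈ [n]. Here C(342−1, 8−1) = C(341, 7) = 99984606876440.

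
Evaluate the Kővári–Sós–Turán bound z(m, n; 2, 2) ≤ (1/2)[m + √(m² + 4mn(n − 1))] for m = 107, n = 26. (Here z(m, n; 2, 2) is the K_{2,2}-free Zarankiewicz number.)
z(107, 26; 2, 2) ≤ (1/2)[107 + √(107² + 4·107·26·25)] = (1/2)[107 + √289649] = 322.5952

Kővári–Sós–Turán: let r_1, ..., r_107 be the row sums and z = Σ r_i the total number of 1s. Each pair of columns can share at most one row with both entries 1 (else a 2×2 all-ones block appears), so Σ_i C(r_i, 2) ≤ C(26, 2) = 325. By convexity Σ_i C(r_i, 2) ≥ 107·C(z/107, 2) = z(z − 107)/(2·107), giving z² − 107z − 107·26·25 ≤ 0 and hence z ≤ (1/2)[107 + √(11449 + 4·69550)] = (1/2)[107 + √289649] ≈ (1/2)(107 + 538.1905) = 322.5952.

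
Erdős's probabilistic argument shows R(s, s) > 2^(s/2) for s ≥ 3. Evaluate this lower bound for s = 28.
2^(28/2) = 16384; so R(28, 28) > 16384

Colour each edge of K_n uniformly at random with red/blue. The expected number of monochromatic K_28 is C(n, 28) · 2 · 2^(−C(28,2)). If C(n, 28) · 2^(1 − C(28,2)) < 1, then with positive probability no monochromatic K_28 exists, so R(28, 28) > n. The standard estimate C(n, 28) ≤ n^28/28! shows this inequality holds whenever n ≤ 2^(28/2) (since 28! · 2^(C(28,2) − 1) > 2^(28^2/2) ≥ n^28). Hence R(28, 28) > 2^(28/2) = 16384.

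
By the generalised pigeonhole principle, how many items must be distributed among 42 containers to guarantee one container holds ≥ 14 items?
n = (14 − 1)·42 + 1 = 547

By the generalised pigeonhole principle, to guarantee some box contains ≥ r objects we need more than (r − 1) · k objects total. Threshold: n = (r − 1) · k + 1. With r = 14 and k = 42: n = 13 · 42 + 1 = 546 + 1 = 547. For n = 546 = 13 · 42, we can put exactly 13 objects in every box, avoiding 14 in any single one — so 547 is tight.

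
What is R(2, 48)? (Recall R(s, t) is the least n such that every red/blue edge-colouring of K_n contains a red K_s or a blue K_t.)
R(2, 48) = 48

R(2, k) = k for all k ≥ 2: in a 2-colouring of K_k, either some edge is red (a red K_2) or all edges are blue (a blue K_k). And K_{47} coloured all-blue has no blue K_48, so R(2, 48) > 47. Hence R(2, 48) = 48.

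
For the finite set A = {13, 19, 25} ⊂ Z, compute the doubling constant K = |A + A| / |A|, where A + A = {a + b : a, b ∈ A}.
K = |A + A| / |A| = 5/3

Enumerate A + A = {a + b : a, b ∈ A}. With |A| = 3, there are |A|^2 = 9 ordered sum pairs; collecting distinct values, A + A = {26, 32, 38, 44, 50}, so |A + A| = 5. Thus K = 5/3. Here |A + A| = 2|A| − 1 = 5, the minimum possible — so K = 5/3 is minimal, which holds iff A is an arithmetic progression.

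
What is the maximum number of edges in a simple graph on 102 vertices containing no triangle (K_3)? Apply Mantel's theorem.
ex(102, K_3) = ⌊102^2/4⌋ = 2601

Mantel (1907): a triangle-free graph on n vertices has at most ⌊n^2/4⌋ edges, with equality for the complete bipartite graph K_{⌊n/2⌋, ⌈n/2⌉}. For n = 102: ⌊102^2/4⌋ = ⌊10404/4⌋ = 2601. The extremal graph is K_{51, 51}, which has 51·51 = 2601 edges.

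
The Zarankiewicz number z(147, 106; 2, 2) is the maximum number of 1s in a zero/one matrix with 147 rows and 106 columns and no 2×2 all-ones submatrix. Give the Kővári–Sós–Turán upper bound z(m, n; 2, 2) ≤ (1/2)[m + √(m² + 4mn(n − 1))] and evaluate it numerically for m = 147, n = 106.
z(147, 106; 2, 2) ≤ (1/2)[147 + √(147² + 4·147·106·105)] = (1/2)[147 + √6566049] = 1354.7151

Kővári–Sós–Turán: let r_1, ..., r_147 be the row sums and z = Σ r_i the total number of 1s. Each pair of columns can share at most one row with both entries 1 (else a 2×2 all-ones block appears), so Σ_i C(r_i, 2) ≤ C(106, 2) = 5565. By convexity Σ_i C(r_i, 2) ≥ 147·C(z/147, 2) = z(z − 147)/(2·147), giving z² − 147z − 147·106·105 ≤ 0 and hence z ≤ (1/2)[147 + √(21609 + 4·1636110)] = (1/2)[147 + √6566049] ≈ (1/2)(147 + 2562.4303) = 1354.7151.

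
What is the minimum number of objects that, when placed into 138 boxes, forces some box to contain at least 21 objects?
n = (21 − 1)·138 + 1 = 2761

By the generalised pigeonhole principle, to guarantee some box contains ≥ r objects we need more than (r − 1) · k objects total. Threshold: n = (r − 1) · k + 1. With r = 21 and k = 138: n = 20 · 138 + 1 = 2760 + 1 = 2761. For n = 2760 = 20 · 138, we can put exactly 20 objects in every box, avoiding 21 in any single one — so 2761 is tight.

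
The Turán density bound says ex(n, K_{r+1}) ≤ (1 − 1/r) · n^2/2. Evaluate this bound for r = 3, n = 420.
Turán density bound = (2/3) · 420^2/2 = 58800

Turán's theorem: ex(n, K_{r+1}) is achieved by the complete r-partite Turán graph T(n, r) with parts as balanced as possible, and is at most (1 − 1/r) · n^2/2. For r = 3, n = 420: the density bound is (2/3) · 176400/2 = 58800. Since 3 ∣ 420, the Turán graph T(420, 3) has parts of equal size 140, and its edge count e(T(420, 3)) = 58800 attains the density bound exactly.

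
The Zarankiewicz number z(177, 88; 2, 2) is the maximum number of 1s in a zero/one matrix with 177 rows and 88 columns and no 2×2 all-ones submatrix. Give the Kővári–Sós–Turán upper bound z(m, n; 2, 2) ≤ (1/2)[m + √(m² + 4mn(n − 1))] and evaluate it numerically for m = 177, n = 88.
z(177, 88; 2, 2) ≤ (1/2)[177 + √(177² + 4·177·88·87)] = (1/2)[177 + √5451777] = 1255.952

Kővári–Sós–Turán: let r_1, ..., r_177 be the row sums and z = Σ r_i the total number of 1s. Each pair of columns can share at most one row with both entries 1 (else a 2×2 all-ones block appears), so Σ_i C(r_i, 2) ≤ C(88, 2) = 3828. By convexity Σ_i C(r_i, 2) ≥ 177·C(z/177, 2) = z(z − 177)/(2·177), giving z² − 177z − 177·88·87 ≤ 0 and hence z ≤ (1/2)[177 + √(31329 + 4·1355112)] = (1/2)[177 + √5451777] ≈ (1/2)(177 + 2334.9041) = 1255.952.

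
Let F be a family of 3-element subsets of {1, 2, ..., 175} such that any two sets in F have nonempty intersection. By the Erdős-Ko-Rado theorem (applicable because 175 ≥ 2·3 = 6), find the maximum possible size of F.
max |F| = C(174, 2) = 15051

Erdős-Ko-Rado (1961): when n ≥ 2k, max |F| = C(n−1, k−1). The bound is attained by the star {A : i ∈ A} for any fixed i ∈ [n]. Here C(175−1, 3−1) = C(174, 2) = 15051.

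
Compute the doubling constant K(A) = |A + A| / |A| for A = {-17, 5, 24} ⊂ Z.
K = |A + A| / |A| = 6/3 = 2

Enumerate A + A = {a + b : a, b ∈ A}. With |A| = 3, there are |A|^2 = 9 ordered sum pairs; collecting distinct values, A + A = {-34, -12, 7, 10, 29, 48}, so |A + A| = 6. Thus K = 6/3 = 2. For comparison, the minimum possible |A + A| over all 3-element sets is 2·3 − 1 = 5 (so min K = 5/3), attained only by arithmetic progressions.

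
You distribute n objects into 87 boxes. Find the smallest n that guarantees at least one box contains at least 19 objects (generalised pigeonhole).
n = (19 − 1)·87 + 1 = 1567

By the generalised pigeonhole principle, to guarantee some box contains ≥ r objects we need more than (r − 1) · k objects total. Threshold: n = (r − 1) · k + 1. With r = 19 and k = 87: n = 18 · 87 + 1 = 1566 + 1 = 1567. For n = 1566 = 18 · 87, we can put exactly 18 objects in every box, avoiding 19 in any single one — so 1567 is tight.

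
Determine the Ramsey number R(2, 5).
R(2, 5) = 5

R(2, k) = k for all k ≥ 2: in a 2-colouring of K_k, either some edge is red (a red K_2) or all edges are blue (a blue K_k). And K_{4} coloured all-blue has no blue K_5, so R(2, 5) > 4. Hence R(2, 5) = 5.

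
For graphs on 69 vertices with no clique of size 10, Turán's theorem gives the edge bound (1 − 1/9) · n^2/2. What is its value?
Turán density bound = (8/9) · 69^2/2 = 2116

Turán's theorem: ex(n, K_{r+1}) is achieved by the complete r-partite Turán graph T(n, r) with parts as balanced as possible, and is at most (1 − 1/r) · n^2/2. For r = 9, n = 69: the density bound is (8/9) · 4761/2 = 2116. The integer-valued extremum is e(T(69, 9)) = 2115, which is strictly less than the density bound 2116 since 9 ∤ 69 (the parts of T(69, 9) cannot all be equal).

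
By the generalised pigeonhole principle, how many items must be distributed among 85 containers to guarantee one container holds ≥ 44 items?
n = (44 − 1)·85 + 1 = 3656

By the generalised pigeonhole principle, to guarantee some box contains ≥ r objects we need more than (r − 1) · k objects total. Threshold: n = (r − 1) · k + 1. With r = 44 and k = 85: n = 43 · 85 + 1 = 3655 + 1 = 3656. For n = 3655 = 43 · 85, we can put exactly 43 objects in every box, avoiding 44 in any single one — so 3656 is tight.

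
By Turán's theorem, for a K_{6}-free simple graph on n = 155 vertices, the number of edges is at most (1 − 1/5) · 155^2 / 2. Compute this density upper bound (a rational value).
Turán density bound = (4/5) · 155^2/2 = 9610

Turán's theorem: ex(n, K_{r+1}) is achieved by the complete r-partite Turán graph T(n, r) with parts as balanced as possible, and is at most (1 − 1/r) · n^2/2. For r = 5, n = 155: the density bound is (4/5) · 24025/2 = 9610. Since 5 ∣ 155, the Turán graph T(155, 5) has parts of equal size 31, and its edge count e(T(155, 5)) = 9610 attains the density bound exactly.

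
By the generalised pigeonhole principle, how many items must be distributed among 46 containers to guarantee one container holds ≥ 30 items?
n = (30 − 1)·46 + 1 = 1335

By the generalised pigeonhole principle, to guarantee some box contains ≥ r objects we need more than (r − 1) · k objects total. Threshold: n = (r − 1) · k + 1. With r = 30 and k = 46: n = 29 · 46 + 1 = 1334 + 1 = 1335. For n = 1334 = 29 · 46, we can put exactly 29 objects in every box, avoiding 30 in any single one — so 1335 is tight.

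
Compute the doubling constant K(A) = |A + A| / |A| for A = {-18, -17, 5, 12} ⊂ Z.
K = |A + A| / |A| = 10/4 = 5/2

Enumerate A + A = {a + b : a, b ∈ A}. With |A| = 4, there are |A|^2 = 16 ordered sum pairs; collecting distinct values, A + A = {-36, -35, -34, -13, -12, -6, -5, 10, 17, 24}, so |A + A| = 10. Thus K = 10/4 = 5/2. For comparison, the minimum possible |A + A| over all 4-element sets is 2·4 − 1 = 7 (so min K = 7/4), attained only by arithmetic progressions.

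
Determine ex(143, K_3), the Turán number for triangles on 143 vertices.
ex(143, K_3) = ⌊143^2/4⌋ = 5112

Mantel (1907): a triangle-free graph on n vertices has at most ⌊n^2/4⌋ edges, with equality for the complete bipartite graph K_{⌊n/2⌋, ⌈n/2⌉}. For n = 143: ⌊143^2/4⌋ = ⌊20449/4⌋ = 5112. The extremal graph is K_{71, 72}, which has 71·72 = 5112 edges.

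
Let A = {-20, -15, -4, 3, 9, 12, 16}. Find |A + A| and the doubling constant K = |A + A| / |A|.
K = |A + A| / |A| = 26/7

Enumerate A + A = {a + b : a, b ∈ A}. With |A| = 7, there are |A|^2 = 49 ordered sum pairs; collecting distinct values, A + A = {-40, -35, -30, -24, -19, -17, -12, -11, -8, -6, -4, -3, -1, 1, 5, 6, 8, 12, 15, 18, 19, 21, 24, 25, 28, 32}, so |A + A| = 26. Thus K = 26/7. For comparison, the minimum possible |A + A| over all 7-element sets is 2·7 − 1 = 13 (so min K = 13/7), attained only by arithmetic progressions.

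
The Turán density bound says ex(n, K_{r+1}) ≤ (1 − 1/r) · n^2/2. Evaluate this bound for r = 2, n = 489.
Turán density bound = (1/2) · 489^2/2 = 239121/4 ≈ 59780.25

Turán's theorem: ex(n, K_{r+1}) is achieved by the complete r-partite Turán graph T(n, r) with parts as balanced as possible, and is at most (1 − 1/r) · n^2/2. For r = 2, n = 489: the density bound is (1/2) · 239121/2 = 239121/4 ≈ 59780.25. The integer-valued extremum is e(T(489, 2)) = 59780, which is strictly less than the density bound 239121/4 since 2 ∤ 489 (the parts of T(489, 2) cannot all be equal).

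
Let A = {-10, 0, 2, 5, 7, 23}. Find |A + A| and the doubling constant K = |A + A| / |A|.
K = |A + A| / |A| = 20/6 = 10/3

Enumerate A + A = {a + b : a, b ∈ A}. With |A| = 6, there are |A|^2 = 36 ordered sum pairs; collecting distinct values, A + A = {-20, -10, -8, -5, -3, 0, 2, 4, 5, 7, 9, 10, 12, 13, 14, 23, 25, 28, 30, 46}, so |A + A| = 20. Thus K = 20/6 = 10/3. For comparison, the minimum possible |A + A| over all 6-element sets is 2·6 − 1 = 11 (so min K = 11/6), attained only by arithmetic progressions.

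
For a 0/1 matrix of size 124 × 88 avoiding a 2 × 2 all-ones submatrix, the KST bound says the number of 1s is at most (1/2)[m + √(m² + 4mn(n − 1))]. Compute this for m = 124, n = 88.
z(124, 88; 2, 2) ≤ (1/2)[124 + √(124² + 4·124·88·87)] = (1/2)[124 + √3812752] = 1038.3135

Kővári–Sós–Turán: let r_1, ..., r_124 be the row sums and z = Σ r_i the total number of 1s. Each pair of columns can share at most one row with both entries 1 (else a 2×2 all-ones block appears), so Σ_i C(r_i, 2) ≤ C(88, 2) = 3828. By convexity Σ_i C(r_i, 2) ≥ 124·C(z/124, 2) = z(z − 124)/(2·124), giving z² − 124z − 124·88·87 ≤ 0 and hence z ≤ (1/2)[124 + √(15376 + 4·949344)] = (1/2)[124 + √3812752] ≈ (1/2)(124 + 1952.6269) = 1038.3135.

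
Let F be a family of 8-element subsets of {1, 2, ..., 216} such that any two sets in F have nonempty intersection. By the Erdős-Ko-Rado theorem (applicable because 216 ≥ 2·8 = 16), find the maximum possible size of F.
max |F| = C(215, 7) = 3817554073685

The Erdős-Ko-Rado theorem states: for n ≥ 2k, an intersecting family of k-subsets of an n-element set has size at most C(n − 1, k − 1), with equality for 'star' families {A ⊆ [n] : |A| = k, i ∈ A} (fix an element i). For n = 216, k = 8: C(215, 7) = 3817554073685.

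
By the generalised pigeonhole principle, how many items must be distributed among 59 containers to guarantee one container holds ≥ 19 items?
n = (19 − 1)·59 + 1 = 1063

By the generalised pigeonhole principle, to guarantee some box contains ≥ r objects we need more than (r − 1) · k objects total. Threshold: n = (r − 1) · k + 1. With r = 19 and k = 59: n = 18 · 59 + 1 = 1062 + 1 = 1063. For n = 1062 = 18 · 59, we can put exactly 18 objects in every box, avoiding 19 in any single one — so 1063 is tight.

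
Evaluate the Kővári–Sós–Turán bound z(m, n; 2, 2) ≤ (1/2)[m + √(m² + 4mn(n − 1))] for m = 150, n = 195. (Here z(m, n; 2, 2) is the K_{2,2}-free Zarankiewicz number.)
z(150, 195; 2, 2) ≤ (1/2)[150 + √(150² + 4·150·195·194)] = (1/2)[150 + √22720500] = 2458.3013

Kővári–Sós–Turán: let r_1, ..., r_150 be the row sums and z = Σ r_i the total number of 1s. Each pair of columns can share at most one row with both entries 1 (else a 2×2 all-ones block appears), so Σ_i C(r_i, 2) ≤ C(195, 2) = 18915. By convexity Σ_i C(r_i, 2) ≥ 150·C(z/150, 2) = z(z − 150)/(2·150), giving z² − 150z − 150·195·194 ≤ 0 and hence z ≤ (1/2)[150 + √(22500 + 4·5674500)] = (1/2)[150 + √22720500] ≈ (1/2)(150 + 4766.6026) = 2458.3013.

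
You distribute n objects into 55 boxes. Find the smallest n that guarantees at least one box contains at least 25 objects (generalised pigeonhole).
n = (25 − 1)·55 + 1 = 1321

By the generalised pigeonhole principle, to guarantee some box contains ≥ r objects we need more than (r − 1) · k objects total. Threshold: n = (r − 1) · k + 1. With r = 25 and k = 55: n = 24 · 55 + 1 = 1320 + 1 = 1321. For n = 1320 = 24 · 55, we can put exactly 24 objects in every box, avoiding 25 in any single one — so 1321 is tight.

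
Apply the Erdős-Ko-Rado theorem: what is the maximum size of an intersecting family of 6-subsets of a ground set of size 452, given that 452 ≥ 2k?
max |F| = C(451, 5) = 152068649040

Erdős-Ko-Rado (1961): when n ≥ 2k, max |F| = C(n−1, k−1). The bound is attained by the star {A : i ∈ A} for any fixed i ∈ [n]. Here C(452−1, 6−1) = C(451, 5) = 152068649040.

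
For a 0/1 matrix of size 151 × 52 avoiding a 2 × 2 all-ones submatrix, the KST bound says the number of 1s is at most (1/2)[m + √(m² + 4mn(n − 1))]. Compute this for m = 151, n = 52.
z(151, 52; 2, 2) ≤ (1/2)[151 + √(151² + 4·151·52·51)] = (1/2)[151 + √1624609] = 712.8008

Kővári–Sós–Turán: let r_1, ..., r_151 be the row sums and z = Σ r_i the total number of 1s. Each pair of columns can share at most one row with both entries 1 (else a 2×2 all-ones block appears), so Σ_i C(r_i, 2) ≤ C(52, 2) = 1326. By convexity Σ_i C(r_i, 2) ≥ 151·C(z/151, 2) = z(z − 151)/(2·151), giving z² − 151z − 151·52·51 ≤ 0 and hence z ≤ (1/2)[151 + √(22801 + 4·400452)] = (1/2)[151 + √1624609] ≈ (1/2)(151 + 1274.6015) = 712.8008.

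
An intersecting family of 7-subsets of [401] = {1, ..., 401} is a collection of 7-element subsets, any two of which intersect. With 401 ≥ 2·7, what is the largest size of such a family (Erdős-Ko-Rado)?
max |F| = C(400, 6) = 5478557838600

Erdős-Ko-Rado (1961): when n ≥ 2k, max |F| = C(n−1, k−1). The bound is attained by the star {A : i ∈ A} for any fixed i ∈ [n]. Here C(401−1, 7−1) = C(400, 6) = 5478557838600.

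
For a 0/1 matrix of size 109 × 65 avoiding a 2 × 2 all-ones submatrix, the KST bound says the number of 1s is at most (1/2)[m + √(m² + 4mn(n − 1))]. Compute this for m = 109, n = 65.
z(109, 65; 2, 2) ≤ (1/2)[109 + √(109² + 4·109·65·64)] = (1/2)[109 + √1825641] = 730.0814

Kővári–Sós–Turán: let r_1, ..., r_109 be the row sums and z = Σ r_i the total number of 1s. Each pair of columns can share at most one row with both entries 1 (else a 2×2 all-ones block appears), so Σ_i C(r_i, 2) ≤ C(65, 2) = 2080. By convexity Σ_i C(r_i, 2) ≥ 109·C(z/109, 2) = z(z − 109)/(2·109), giving z² − 109z − 109·65·64 ≤ 0 and hence z ≤ (1/2)[109 + √(11881 + 4·453440)] = (1/2)[109 + √1825641] ≈ (1/2)(109 + 1351.1628) = 730.0814.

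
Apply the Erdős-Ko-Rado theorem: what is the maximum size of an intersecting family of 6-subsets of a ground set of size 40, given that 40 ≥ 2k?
max |F| = C(39, 5) = 575757

The Erdős-Ko-Rado theorem states: for n ≥ 2k, an intersecting family of k-subsets of an n-element set has size at most C(n − 1, k − 1), with equality for 'star' families {A ⊆ [n] : |A| = k, i ∈ A} (fix an element i). For n = 40, k = 6: C(39, 5) = 575757.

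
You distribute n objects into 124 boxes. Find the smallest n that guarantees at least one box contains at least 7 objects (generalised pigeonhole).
n = (7 − 1)·124 + 1 = 745

By the generalised pigeonhole principle, to guarantee some box contains ≥ r objects we need more than (r − 1) · k objects total. Threshold: n = (r − 1) · k + 1. With r = 7 and k = 124: n = 6 · 124 + 1 = 744 + 1 = 745. For n = 744 = 6 · 124, we can put exactly 6 objects in every box, avoiding 7 in any single one — so 745 is tight.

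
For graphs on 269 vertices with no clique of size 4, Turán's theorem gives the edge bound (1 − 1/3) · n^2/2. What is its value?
Turán density bound = (2/3) · 269^2/2 = 72361/3 ≈ 24120.3333

Turán's theorem: ex(n, K_{r+1}) is achieved by the complete r-partite Turán graph T(n, r) with parts as balanced as possible, and is at most (1 − 1/r) · n^2/2. For r = 3, n = 269: the density bound is (2/3) · 72361/2 = 72361/3 ≈ 24120.3333. The integer-valued extremum is e(T(269, 3)) = 24120, which is strictly less than the density bound 72361/3 since 3 ∤ 269 (the parts of T(269, 3) cannot all be equal).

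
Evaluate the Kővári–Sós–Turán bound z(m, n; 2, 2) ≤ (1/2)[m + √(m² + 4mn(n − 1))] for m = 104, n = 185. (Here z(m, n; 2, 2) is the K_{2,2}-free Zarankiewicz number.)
z(104, 185; 2, 2) ≤ (1/2)[104 + √(104² + 4·104·185·184)] = (1/2)[104 + √14171456] = 1934.2497

Kővári–Sós–Turán: let r_1, ..., r_104 be the row sums and z = Σ r_i the total number of 1s. Each pair of columns can share at most one row with both entries 1 (else a 2×2 all-ones block appears), so Σ_i C(r_i, 2) ≤ C(185, 2) = 17020. By convexity Σ_i C(r_i, 2) ≥ 104·C(z/104, 2) = z(z − 104)/(2·104), giving z² − 104z − 104·185·184 ≤ 0 and hence z ≤ (1/2)[104 + √(10816 + 4·3540160)] = (1/2)[104 + √14171456] ≈ (1/2)(104 + 3764.4994) = 1934.2497.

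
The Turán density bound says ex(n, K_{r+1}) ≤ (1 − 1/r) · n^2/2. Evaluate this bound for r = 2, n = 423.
Turán density bound = (1/2) · 423^2/2 = 178929/4 ≈ 44732.25

Turán's theorem: ex(n, K_{r+1}) is achieved by the complete r-partite Turán graph T(n, r) with parts as balanced as possible, and is at most (1 − 1/r) · n^2/2. For r = 2, n = 423: the density bound is (1/2) · 178929/2 = 178929/4 ≈ 44732.25. The integer-valued extremum is e(T(423, 2)) = 44732, which is strictly less than the density bound 178929/4 since 2 ∤ 423 (the parts of T(423, 2) cannot all be equal).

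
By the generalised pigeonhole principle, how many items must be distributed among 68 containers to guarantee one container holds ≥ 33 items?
n = (33 − 1)·68 + 1 = 2177

By the generalised pigeonhole principle, to guarantee some box contains ≥ r objects we need more than (r − 1) · k objects total. Threshold: n = (r − 1) · k + 1. With r = 33 and k = 68: n = 32 · 68 + 1 = 2176 + 1 = 2177. For n = 2176 = 32 · 68, we can put exactly 32 objects in every box, avoiding 33 in any single one — so 2177 is tight.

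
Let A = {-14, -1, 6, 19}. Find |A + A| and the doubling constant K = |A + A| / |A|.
K = |A + A| / |A| = 9/4

Enumerate A + A = {a + b : a, b ∈ A}. With |A| = 4, there are |A|^2 = 16 ordered sum pairs; collecting distinct values, A + A = {-28, -15, -8, -2, 5, 12, 18, 25, 38}, so |A + A| = 9. Thus K = 9/4. For comparison, the minimum possible |A + A| over all 4-element sets is 2·4 − 1 = 7 (so min K = 7/4), attained only by arithmetic progressions.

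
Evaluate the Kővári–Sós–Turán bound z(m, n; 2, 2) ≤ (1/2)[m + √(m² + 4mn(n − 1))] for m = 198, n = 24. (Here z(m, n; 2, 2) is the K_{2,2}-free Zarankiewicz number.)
z(198, 24; 2, 2) ≤ (1/2)[198 + √(198² + 4·198·24·23)] = (1/2)[198 + √476388] = 444.1043

Kővári–Sós–Turán: let r_1, ..., r_198 be the row sums and z = Σ r_i the total number of 1s. Each pair of columns can share at most one row with both entries 1 (else a 2×2 all-ones block appears), so Σ_i C(r_i, 2) ≤ C(24, 2) = 276. By convexity Σ_i C(r_i, 2) ≥ 198·C(z/198, 2) = z(z − 198)/(2·198), giving z² − 198z − 198·24·23 ≤ 0 and hence z ≤ (1/2)[198 + √(39204 + 4·109296)] = (1/2)[198 + √476388] ≈ (1/2)(198 + 690.2087) = 444.1043.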